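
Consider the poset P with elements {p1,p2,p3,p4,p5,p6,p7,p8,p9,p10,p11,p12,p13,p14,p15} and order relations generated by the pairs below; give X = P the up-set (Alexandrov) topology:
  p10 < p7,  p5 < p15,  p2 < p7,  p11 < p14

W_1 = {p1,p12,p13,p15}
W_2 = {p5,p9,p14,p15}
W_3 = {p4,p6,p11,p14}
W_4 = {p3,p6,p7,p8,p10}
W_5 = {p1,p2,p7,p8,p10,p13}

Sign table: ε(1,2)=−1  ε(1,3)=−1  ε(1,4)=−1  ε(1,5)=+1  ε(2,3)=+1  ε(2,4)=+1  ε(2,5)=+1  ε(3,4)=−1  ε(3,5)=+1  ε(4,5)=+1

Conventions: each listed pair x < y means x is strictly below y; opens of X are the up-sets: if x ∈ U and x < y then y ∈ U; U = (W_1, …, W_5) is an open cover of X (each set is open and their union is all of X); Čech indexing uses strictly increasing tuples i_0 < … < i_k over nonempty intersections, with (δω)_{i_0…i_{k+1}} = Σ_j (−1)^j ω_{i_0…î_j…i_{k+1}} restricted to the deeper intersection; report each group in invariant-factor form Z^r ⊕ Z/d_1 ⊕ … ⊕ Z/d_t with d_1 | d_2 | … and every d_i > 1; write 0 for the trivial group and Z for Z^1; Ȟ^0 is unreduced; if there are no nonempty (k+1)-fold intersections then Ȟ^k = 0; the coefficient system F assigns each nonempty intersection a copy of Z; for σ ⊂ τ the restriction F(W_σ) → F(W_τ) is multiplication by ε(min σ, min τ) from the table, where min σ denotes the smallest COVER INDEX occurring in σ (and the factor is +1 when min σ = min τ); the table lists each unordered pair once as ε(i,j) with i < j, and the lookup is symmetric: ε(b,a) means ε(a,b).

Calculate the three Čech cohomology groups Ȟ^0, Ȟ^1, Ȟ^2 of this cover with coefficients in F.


Ȟ^0 ≅ Z,  Ȟ^1 ≅ Z,  Ȟ^2 ≅ 0

nonempty intersections:
  W12={p15} W15={p1,p13} W23={p14} W34={p6} W45={p7,p8,p10}
C dims 5,5; δ0: rk 4, SNF 1^4
Ȟ^0: (5−4)−0=1 ⇒ Z
Ȟ^1: (5−0)−4=1 ⇒ Z
Ȟ^2: (0−0)−0=0 ⇒ 0


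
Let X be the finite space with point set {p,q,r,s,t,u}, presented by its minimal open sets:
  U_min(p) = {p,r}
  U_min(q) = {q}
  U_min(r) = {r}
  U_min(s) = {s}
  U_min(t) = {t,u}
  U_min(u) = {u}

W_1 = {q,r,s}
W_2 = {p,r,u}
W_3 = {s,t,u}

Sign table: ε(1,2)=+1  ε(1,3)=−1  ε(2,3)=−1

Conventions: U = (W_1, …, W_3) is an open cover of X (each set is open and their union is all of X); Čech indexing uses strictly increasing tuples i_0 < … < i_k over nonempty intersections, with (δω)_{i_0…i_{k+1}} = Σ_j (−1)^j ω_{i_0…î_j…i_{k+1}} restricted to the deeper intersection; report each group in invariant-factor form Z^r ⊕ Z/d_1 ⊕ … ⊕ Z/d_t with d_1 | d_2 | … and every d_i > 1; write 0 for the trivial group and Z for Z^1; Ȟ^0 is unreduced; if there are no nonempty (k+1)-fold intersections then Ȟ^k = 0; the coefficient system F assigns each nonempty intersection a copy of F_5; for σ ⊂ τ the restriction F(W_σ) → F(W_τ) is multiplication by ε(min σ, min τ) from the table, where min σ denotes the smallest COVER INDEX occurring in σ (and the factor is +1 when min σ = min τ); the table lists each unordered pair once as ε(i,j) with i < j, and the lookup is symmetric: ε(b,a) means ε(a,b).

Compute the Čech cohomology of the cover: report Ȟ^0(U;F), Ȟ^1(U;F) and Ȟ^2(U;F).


nonempty overlaps:
  W12={r} W13={s} W23={u}
C dims 3,3; δ0: rk_F5 2
degree 0: 3−2−0 = 1 → Ȟ^0 ≅ Z/5
degree 1: 3−0−2 = 1 → Ȟ^1 ≅ Z/5
degree 2: 0−0−0 = 0 → Ȟ^2 ≅ 0

Ȟ^0 = Z/5, Ȟ^1 = Z/5, Ȟ^2 = 0


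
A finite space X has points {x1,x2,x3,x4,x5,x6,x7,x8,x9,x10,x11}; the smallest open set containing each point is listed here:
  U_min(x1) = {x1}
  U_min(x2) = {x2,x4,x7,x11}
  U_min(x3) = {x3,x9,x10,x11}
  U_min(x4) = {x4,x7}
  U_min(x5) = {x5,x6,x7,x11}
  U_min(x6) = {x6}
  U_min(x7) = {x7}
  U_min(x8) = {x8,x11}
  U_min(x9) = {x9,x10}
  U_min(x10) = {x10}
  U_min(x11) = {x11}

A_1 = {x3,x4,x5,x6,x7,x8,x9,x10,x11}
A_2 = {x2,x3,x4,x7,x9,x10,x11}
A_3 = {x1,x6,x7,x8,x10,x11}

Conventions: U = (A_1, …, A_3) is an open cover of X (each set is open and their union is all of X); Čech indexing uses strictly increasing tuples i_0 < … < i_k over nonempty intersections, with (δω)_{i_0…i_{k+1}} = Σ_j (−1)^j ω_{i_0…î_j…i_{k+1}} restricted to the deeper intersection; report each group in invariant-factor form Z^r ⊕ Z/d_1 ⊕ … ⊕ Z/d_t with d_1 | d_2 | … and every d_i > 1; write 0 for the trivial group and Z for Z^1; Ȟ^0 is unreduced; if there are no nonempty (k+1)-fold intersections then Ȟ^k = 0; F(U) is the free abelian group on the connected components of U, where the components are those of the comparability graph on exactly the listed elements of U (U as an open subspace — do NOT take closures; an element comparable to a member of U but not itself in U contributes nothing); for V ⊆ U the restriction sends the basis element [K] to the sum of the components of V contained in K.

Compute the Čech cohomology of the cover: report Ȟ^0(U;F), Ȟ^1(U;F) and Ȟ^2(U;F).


Ȟ^0(U;F) ≅ Z^2, Ȟ^1(U;F) ≅ Z and Ȟ^2(U;F) ≅ 0

nerve simplices:
  A12={x3,x4,x7,x9,x10,x11} A13={x6,x7,x8,x10,x11} A23={x7,x10,x11}
  A123={x7,x10,x11}
components per intersection:
  A1: {x3,x4,x5,x6,x7,x8,x9,x10,x11}
  A2: {x2,x3,x4,x7,x9,x10,x11}
  A3: {x1} {x6} {x7} {x8,x11} {x10}
  A12: {x3,x9,x10,x11} {x4,x7}
  A13: {x6} {x7} {x8,x11} {x10}
  A23: {x7} {x10} {x11}
  A123: {x7} {x10} {x11}
C dims 7,9,3; δ0: rk 5, SNF 1^5; δ1: rk 3, SNF 1^3
degree 0: 7−5−0 = 2 → Ȟ^0 ≅ Z^2
degree 1: 9−3−5 = 1 → Ȟ^1 ≅ Z
degree 2: 3−0−3 = 0 → Ȟ^2 ≅ 0


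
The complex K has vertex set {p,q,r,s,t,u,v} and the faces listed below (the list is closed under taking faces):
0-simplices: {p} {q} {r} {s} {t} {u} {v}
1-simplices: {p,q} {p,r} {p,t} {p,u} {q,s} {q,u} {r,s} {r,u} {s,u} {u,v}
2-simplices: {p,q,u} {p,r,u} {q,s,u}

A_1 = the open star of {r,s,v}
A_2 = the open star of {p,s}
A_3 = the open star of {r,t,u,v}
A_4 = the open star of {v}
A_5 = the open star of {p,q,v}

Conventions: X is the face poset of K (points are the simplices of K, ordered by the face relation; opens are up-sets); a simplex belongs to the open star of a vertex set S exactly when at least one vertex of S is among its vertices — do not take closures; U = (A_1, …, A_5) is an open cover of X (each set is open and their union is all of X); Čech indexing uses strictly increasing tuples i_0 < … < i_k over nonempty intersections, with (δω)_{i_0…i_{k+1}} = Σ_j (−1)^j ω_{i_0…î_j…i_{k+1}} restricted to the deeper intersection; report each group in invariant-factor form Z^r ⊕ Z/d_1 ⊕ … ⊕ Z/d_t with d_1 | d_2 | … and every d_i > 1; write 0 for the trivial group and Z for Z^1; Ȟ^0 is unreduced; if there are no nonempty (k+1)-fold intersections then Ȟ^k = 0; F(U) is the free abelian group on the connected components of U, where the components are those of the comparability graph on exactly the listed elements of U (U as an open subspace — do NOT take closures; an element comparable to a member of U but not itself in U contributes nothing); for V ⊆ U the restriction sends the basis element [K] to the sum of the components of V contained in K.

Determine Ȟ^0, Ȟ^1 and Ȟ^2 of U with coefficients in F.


cover nerve:
  A1={{r},{s},{v},{p,r},{q,s},{r,s},{r,u},{s,u},{u,v},{p,r,u},{q,s,u}} A2={{p},{s},{p,q},{p,r},{p,t},{p,u},{q,s},{r,s},{s,u},{p,q,u},{p,r,u},{q,s,u}} A3={{r},{t},{u},{v},{p,r},{p,t},{p,u},{q,u},{r,s},{r,u},{s,u},{u,v},{p,q,u},{p,r,u},{q,s,u}} A4={{v},{u,v}} A5={{p},{q},{v},{p,q},{p,r},{p,t},{p,u},{q,s},{q,u},{u,v},{p,q,u},{p,r,u},{q,s,u}}
  A12={{s},{p,r},{q,s},{r,s},{s,u},{p,r,u},{q,s,u}} A13={{r},{v},{p,r},{r,s},{r,u},{s,u},{u,v},{p,r,u},{q,s,u}} A14={{v},{u,v}} A15={{v},{p,r},{q,s},{u,v},{p,r,u},{q,s,u}} A23={{p,r},{p,t},{p,u},{r,s},{s,u},{p,q,u},{p,r,u},{q,s,u}} A25={{p},{p,q},{p,r},{p,t},{p,u},{q,s},{p,q,u},{p,r,u},{q,s,u}} A34={{v},{u,v}} A35={{v},{p,r},{p,t},{p,u},{q,u},{u,v},{p,q,u},{p,r,u},{q,s,u}} A45={{v},{u,v}}
  A123={{p,r},{r,s},{s,u},{p,r,u},{q,s,u}} A125={{p,r},{q,s},{p,r,u},{q,s,u}} A134={{v},{u,v}} A135={{v},{p,r},{u,v},{p,r,u},{q,s,u}} A145={{v},{u,v}} A235={{p,r},{p,t},{p,u},{p,q,u},{p,r,u},{q,s,u}} A345={{v},{u,v}}
  A1235={{p,r},{p,r,u},{q,s,u}} A1345={{v},{u,v}}
components per intersection:
  A1: {{r},{s},{p,r},{q,s},{r,s},{r,u},{s,u},{p,r,u},{q,s,u}} {{v},{u,v}}
  A2: {{p},{p,q},{p,r},{p,t},{p,u},{p,q,u},{p,r,u}} {{s},{q,s},{r,s},{s,u},{q,s,u}}
  A3: {{r},{u},{v},{p,r},{p,u},{q,u},{r,s},{r,u},{s,u},{u,v},{p,q,u},{p,r,u},{q,s,u}} {{t},{p,t}}
  A4: {{v},{u,v}}
  A5: {{p},{q},{p,q},{p,r},{p,t},{p,u},{q,s},{q,u},{p,q,u},{p,r,u},{q,s,u}} {{v},{u,v}}
  A12: {{s},{q,s},{r,s},{s,u},{q,s,u}} {{p,r},{p,r,u}}
  A13: {{r},{p,r},{r,s},{r,u},{p,r,u}} {{v},{u,v}} {{s,u},{q,s,u}}
  A14: {{v},{u,v}}
  A15: {{v},{u,v}} {{p,r},{p,r,u}} {{q,s},{q,s,u}}
  A23: {{p,r},{p,u},{p,q,u},{p,r,u}} {{p,t}} {{r,s}} {{s,u},{q,s,u}}
  A25: {{p},{p,q},{p,r},{p,t},{p,u},{p,q,u},{p,r,u}} {{q,s},{q,s,u}}
  A34: {{v},{u,v}}
  A35: {{v},{u,v}} {{p,r},{p,u},{q,u},{p,q,u},{p,r,u},{q,s,u}} {{p,t}}
  A45: {{v},{u,v}}
  A123: {{p,r},{p,r,u}} {{r,s}} {{s,u},{q,s,u}}
  A125: {{p,r},{p,r,u}} {{q,s},{q,s,u}}
  A134: {{v},{u,v}}
  A135: {{v},{u,v}} {{p,r},{p,r,u}} {{q,s,u}}
  A145: {{v},{u,v}}
  A235: {{p,r},{p,u},{p,q,u},{p,r,u}} {{p,t}} {{q,s,u}}
  A345: {{v},{u,v}}
  A1235: {{p,r},{p,r,u}} {{q,s,u}}
  A1345: {{v},{u,v}}
C dims 9,20,14,3; δ0: rk 8, SNF 1^8; δ1: rk 11, SNF 1^11; δ2: rk 3, SNF 1^3
Ȟ^0: (9−8)−0=1 ⇒ Z
Ȟ^1: (20−11)−8=1 ⇒ Z
Ȟ^2: (14−3)−11=0 ⇒ 0

Ȟ^0 ≅ Z,  Ȟ^1 ≅ Z,  Ȟ^2 ≅ 0


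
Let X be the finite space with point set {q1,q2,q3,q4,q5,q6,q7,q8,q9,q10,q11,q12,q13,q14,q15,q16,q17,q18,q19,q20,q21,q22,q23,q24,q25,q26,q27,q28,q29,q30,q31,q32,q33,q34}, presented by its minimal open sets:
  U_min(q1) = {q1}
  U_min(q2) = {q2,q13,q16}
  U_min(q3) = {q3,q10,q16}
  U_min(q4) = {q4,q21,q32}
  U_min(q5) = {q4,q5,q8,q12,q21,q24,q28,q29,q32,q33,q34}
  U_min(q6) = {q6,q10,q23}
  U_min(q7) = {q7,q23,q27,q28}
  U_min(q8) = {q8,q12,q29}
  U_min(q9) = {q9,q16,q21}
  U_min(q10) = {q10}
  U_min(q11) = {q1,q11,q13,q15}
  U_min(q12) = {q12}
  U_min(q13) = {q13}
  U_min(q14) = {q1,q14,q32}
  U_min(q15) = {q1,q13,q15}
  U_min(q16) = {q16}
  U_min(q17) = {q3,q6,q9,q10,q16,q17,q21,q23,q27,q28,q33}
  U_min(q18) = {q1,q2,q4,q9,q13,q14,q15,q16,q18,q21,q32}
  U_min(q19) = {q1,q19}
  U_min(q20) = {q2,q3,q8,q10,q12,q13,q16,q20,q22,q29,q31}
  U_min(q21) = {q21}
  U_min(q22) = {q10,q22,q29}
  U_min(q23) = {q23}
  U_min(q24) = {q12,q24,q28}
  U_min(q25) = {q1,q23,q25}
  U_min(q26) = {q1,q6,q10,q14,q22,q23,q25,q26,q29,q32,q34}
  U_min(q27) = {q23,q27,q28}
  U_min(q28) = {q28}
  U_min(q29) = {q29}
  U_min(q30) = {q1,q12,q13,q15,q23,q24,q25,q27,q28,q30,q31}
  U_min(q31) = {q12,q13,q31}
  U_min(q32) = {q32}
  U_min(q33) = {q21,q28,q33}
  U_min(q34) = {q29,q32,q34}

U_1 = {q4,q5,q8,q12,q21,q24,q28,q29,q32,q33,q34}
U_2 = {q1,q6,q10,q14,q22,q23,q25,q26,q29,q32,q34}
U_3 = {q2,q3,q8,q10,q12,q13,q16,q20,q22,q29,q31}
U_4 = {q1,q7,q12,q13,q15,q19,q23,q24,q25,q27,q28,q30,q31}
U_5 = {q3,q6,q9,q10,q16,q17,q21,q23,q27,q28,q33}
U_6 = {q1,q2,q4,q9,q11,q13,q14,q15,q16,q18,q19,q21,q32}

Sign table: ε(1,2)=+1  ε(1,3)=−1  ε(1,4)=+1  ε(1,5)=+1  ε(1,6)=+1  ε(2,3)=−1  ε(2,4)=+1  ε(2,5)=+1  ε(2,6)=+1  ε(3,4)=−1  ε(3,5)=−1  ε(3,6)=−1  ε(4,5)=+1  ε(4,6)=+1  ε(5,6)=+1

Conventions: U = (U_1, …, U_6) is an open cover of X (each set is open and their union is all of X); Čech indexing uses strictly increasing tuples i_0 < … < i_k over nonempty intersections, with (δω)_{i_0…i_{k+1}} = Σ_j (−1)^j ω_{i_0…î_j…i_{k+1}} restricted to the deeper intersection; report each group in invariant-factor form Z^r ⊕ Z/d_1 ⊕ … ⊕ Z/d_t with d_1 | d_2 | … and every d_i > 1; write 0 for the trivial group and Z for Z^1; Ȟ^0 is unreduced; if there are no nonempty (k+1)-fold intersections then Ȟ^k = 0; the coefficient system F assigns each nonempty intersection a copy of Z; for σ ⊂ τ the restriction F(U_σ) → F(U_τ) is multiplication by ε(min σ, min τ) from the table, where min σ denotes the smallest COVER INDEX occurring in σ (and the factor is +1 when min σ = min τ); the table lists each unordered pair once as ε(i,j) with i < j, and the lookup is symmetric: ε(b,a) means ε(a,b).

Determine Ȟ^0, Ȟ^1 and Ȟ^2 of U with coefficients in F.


intersection data:
  U12={q29,q32,q34} U13={q8,q12,q29} U14={q12,q24,q28} U15={q21,q28,q33} U16={q4,q21,q32} U23={q10,q22,q29} U24={q1,q23,q25} U25={q6,q10,q23} U26={q1,q14,q32} U34={q12,q13,q31} U35={q3,q10,q16} U36={q2,q13,q16} U45={q23,q27,q28} U46={q1,q13,q15,q19} U56={q9,q16,q21}
  U123={q29} U126={q32} U134={q12} U145={q28} U156={q21} U235={q10} U245={q23} U246={q1} U346={q13} U356={q16}
C dims 6,15,10; δ0: rk 5, SNF 1^5; δ1: rk 10, SNF 1^9·2
Ȟ^0 = (6 − 5) − 0 = 1, so Ȟ^0 ≅ Z
Ȟ^1 = (15 − 10) − 5 = 0, so Ȟ^1 ≅ 0
Ȟ^2 = (10 − 0) − 10 = 0 plus torsion [2], so Ȟ^2 ≅ Z/2

Ȟ^0 ≅ Z; Ȟ^1 ≅ 0; Ȟ^2 ≅ Z/2


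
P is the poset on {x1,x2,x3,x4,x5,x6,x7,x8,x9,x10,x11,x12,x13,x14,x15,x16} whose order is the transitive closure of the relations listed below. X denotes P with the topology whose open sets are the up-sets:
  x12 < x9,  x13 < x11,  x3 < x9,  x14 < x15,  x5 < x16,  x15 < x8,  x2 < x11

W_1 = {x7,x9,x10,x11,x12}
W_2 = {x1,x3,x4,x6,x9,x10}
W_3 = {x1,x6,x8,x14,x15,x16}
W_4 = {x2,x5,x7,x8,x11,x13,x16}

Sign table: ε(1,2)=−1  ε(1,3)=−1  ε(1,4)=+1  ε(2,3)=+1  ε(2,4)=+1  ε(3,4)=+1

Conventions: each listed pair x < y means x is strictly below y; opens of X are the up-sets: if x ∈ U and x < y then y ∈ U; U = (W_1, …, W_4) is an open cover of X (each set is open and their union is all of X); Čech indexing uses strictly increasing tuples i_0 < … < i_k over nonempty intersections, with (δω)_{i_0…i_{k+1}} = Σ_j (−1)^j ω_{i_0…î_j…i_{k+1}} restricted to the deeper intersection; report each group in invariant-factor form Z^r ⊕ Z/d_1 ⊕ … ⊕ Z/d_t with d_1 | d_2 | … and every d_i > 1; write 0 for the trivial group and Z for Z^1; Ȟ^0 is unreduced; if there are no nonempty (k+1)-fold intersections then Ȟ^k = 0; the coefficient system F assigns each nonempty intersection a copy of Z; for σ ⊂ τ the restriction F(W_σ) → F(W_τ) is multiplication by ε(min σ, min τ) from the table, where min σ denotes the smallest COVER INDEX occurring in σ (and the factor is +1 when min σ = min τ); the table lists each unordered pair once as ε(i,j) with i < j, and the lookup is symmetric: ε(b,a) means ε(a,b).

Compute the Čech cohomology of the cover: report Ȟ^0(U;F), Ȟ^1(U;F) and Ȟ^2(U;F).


intersection data:
  W12={x9,x10} W14={x7,x11} W23={x1,x6} W34={x8,x16}
C dims 4,4; δ0: rk 4, SNF 1^3·2
Ȟ^0 = (4 − 4) − 0 = 0, so Ȟ^0 ≅ 0
Ȟ^1 = (4 − 0) − 4 = 0 plus torsion [2], so Ȟ^1 ≅ Z/2
Ȟ^2 = (0 − 0) − 0 = 0, so Ȟ^2 ≅ 0

Ȟ^0(U;F) ≅ 0; Ȟ^1(U;F) ≅ Z/2; Ȟ^2(U;F) ≅ 0


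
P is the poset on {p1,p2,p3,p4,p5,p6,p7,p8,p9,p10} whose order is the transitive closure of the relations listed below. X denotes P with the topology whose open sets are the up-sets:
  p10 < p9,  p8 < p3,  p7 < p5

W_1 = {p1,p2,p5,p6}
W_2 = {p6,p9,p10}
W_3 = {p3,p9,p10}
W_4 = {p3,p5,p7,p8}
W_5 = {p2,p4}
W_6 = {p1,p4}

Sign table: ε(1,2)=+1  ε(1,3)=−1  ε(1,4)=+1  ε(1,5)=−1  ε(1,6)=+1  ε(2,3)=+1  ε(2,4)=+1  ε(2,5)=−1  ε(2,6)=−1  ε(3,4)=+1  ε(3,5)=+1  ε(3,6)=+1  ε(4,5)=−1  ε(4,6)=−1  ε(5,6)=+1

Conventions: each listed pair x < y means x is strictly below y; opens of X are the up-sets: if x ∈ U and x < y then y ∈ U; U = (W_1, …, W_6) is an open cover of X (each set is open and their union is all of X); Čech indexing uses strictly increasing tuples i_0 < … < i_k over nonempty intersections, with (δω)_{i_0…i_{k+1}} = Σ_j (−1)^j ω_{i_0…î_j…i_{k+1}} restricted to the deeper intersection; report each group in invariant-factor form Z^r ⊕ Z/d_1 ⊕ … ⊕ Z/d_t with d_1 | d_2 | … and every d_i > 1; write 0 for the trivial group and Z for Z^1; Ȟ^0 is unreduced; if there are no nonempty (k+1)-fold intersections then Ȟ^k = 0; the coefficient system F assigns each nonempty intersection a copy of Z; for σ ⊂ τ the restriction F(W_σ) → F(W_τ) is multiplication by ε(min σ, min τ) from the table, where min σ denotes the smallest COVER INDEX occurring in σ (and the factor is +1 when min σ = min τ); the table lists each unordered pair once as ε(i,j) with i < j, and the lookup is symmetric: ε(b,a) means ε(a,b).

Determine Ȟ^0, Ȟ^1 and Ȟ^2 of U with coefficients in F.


nonempty overlaps:
  W12={p6} W14={p5} W15={p2} W16={p1} W23={p9,p10} W34={p3} W56={p4}
C dims 6,7; δ0: rk 6, SNF 1^5·2
degree 0: 6−6−0 = 0 → Ȟ^0 ≅ 0
degree 1: 7−0−6 = 1 plus torsion [2] → Ȟ^1 ≅ Z ⊕ Z/2
degree 2: 0−0−0 = 0 → Ȟ^2 ≅ 0

Ȟ^0 = 0, Ȟ^1 = Z ⊕ Z/2 and Ȟ^2 = 0


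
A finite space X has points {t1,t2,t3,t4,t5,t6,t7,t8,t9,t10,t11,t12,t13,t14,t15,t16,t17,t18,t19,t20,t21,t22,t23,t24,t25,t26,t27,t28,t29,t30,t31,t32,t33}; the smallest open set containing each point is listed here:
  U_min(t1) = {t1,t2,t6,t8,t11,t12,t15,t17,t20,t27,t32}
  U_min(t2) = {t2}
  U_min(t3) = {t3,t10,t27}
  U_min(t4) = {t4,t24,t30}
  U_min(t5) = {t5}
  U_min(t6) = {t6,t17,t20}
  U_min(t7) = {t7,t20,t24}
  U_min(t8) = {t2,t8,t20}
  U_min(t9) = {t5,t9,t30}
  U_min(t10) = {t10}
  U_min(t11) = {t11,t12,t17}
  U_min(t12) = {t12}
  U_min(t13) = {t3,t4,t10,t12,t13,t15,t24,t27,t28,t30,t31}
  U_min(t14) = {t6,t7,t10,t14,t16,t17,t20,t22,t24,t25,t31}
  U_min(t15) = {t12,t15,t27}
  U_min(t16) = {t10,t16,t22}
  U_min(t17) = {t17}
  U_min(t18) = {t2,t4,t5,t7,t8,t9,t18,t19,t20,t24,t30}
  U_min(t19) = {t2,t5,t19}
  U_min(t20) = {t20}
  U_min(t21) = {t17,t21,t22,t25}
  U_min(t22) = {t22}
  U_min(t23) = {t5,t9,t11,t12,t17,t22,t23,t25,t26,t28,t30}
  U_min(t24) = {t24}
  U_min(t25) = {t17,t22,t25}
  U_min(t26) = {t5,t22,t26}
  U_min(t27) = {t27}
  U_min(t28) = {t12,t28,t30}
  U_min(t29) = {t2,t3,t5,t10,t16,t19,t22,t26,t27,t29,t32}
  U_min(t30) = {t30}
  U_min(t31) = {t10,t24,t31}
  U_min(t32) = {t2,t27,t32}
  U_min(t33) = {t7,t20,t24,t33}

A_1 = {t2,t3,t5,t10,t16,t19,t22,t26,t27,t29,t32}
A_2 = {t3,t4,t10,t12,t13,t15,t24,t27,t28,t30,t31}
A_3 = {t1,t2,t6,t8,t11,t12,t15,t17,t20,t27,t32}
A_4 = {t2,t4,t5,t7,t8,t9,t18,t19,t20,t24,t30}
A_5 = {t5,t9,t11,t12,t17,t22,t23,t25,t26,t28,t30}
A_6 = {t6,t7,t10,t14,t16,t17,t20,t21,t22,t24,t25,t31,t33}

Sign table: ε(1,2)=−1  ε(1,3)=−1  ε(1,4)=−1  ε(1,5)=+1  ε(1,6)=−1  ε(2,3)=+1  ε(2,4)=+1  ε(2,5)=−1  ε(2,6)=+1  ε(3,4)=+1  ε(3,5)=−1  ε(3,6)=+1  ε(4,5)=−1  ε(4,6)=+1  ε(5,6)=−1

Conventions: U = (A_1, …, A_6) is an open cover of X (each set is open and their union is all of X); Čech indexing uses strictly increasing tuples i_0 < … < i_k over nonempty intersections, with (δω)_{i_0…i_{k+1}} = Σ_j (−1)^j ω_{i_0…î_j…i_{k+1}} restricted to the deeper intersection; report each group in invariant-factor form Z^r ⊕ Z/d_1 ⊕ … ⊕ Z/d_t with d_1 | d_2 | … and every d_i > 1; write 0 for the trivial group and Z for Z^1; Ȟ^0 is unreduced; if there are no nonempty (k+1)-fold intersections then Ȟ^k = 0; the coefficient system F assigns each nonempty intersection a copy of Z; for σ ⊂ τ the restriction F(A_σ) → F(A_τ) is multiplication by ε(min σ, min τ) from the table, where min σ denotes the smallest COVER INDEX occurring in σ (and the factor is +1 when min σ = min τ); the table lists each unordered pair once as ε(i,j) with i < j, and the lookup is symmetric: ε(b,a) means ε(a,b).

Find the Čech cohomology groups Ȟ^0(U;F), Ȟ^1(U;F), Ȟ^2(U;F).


Ȟ^0(U;F) ≅ Z, Ȟ^1(U;F) ≅ 0 and Ȟ^2(U;F) ≅ Z/2

nerve simplices:
  A12={t3,t10,t27} A13={t2,t27,t32} A14={t2,t5,t19} A15={t5,t22,t26} A16={t10,t16,t22} A23={t12,t15,t27} A24={t4,t24,t30} A25={t12,t28,t30} A26={t10,t24,t31} A34={t2,t8,t20} A35={t11,t12,t17} A36={t6,t17,t20} A45={t5,t9,t30} A46={t7,t20,t24} A56={t17,t22,t25}
  A123={t27} A126={t10} A134={t2} A145={t5} A156={t22} A235={t12} A245={t30} A246={t24} A346={t20} A356={t17}
C dims 6,15,10; δ0: rk 5, SNF 1^5; δ1: rk 10, SNF 1^9·2
degree 0: 6−5−0 = 1 → Ȟ^0 ≅ Z
degree 1: 15−10−5 = 0 → Ȟ^1 ≅ 0
degree 2: 10−0−10 = 0 plus torsion [2] → Ȟ^2 ≅ Z/2


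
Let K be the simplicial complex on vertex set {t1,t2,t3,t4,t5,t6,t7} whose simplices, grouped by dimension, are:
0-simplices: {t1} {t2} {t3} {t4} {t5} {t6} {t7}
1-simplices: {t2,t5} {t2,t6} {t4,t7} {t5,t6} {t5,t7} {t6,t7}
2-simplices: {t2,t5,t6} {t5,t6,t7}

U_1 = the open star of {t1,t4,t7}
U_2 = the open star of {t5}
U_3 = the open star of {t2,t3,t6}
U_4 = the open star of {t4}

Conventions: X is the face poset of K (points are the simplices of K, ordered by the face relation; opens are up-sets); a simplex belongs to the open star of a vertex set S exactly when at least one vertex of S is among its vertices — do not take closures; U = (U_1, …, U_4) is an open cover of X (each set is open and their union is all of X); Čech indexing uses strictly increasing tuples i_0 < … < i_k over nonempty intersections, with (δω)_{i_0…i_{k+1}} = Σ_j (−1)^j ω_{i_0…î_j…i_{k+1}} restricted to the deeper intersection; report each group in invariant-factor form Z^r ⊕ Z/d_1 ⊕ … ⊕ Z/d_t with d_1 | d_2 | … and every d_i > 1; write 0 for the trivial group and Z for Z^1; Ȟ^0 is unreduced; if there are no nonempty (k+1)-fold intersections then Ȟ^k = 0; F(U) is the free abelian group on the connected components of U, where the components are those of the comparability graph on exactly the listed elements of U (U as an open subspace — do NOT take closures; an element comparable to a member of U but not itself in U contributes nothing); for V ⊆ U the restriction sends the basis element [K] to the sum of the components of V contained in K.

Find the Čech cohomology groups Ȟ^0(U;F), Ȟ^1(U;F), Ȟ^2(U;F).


nonempty overlaps:
  U1={{t1},{t4},{t7},{t4,t7},{t5,t7},{t6,t7},{t5,t6,t7}} U2={{t5},{t2,t5},{t5,t6},{t5,t7},{t2,t5,t6},{t5,t6,t7}} U3={{t2},{t3},{t6},{t2,t5},{t2,t6},{t5,t6},{t6,t7},{t2,t5,t6},{t5,t6,t7}} U4={{t4},{t4,t7}}
  U12={{t5,t7},{t5,t6,t7}} U13={{t6,t7},{t5,t6,t7}} U14={{t4},{t4,t7}} U23={{t2,t5},{t5,t6},{t2,t5,t6},{t5,t6,t7}}
  U123={{t5,t6,t7}}
components per intersection:
  U1: {{t1}} {{t4},{t7},{t4,t7},{t5,t7},{t6,t7},{t5,t6,t7}}
  U2: {{t5},{t2,t5},{t5,t6},{t5,t7},{t2,t5,t6},{t5,t6,t7}}
  U3: {{t2},{t6},{t2,t5},{t2,t6},{t5,t6},{t6,t7},{t2,t5,t6},{t5,t6,t7}} {{t3}}
  U4: {{t4},{t4,t7}}
  U12: {{t5,t7},{t5,t6,t7}}
  U13: {{t6,t7},{t5,t6,t7}}
  U14: {{t4},{t4,t7}}
  U23: {{t2,t5},{t5,t6},{t2,t5,t6},{t5,t6,t7}}
  U123: {{t5,t6,t7}}
C dims 6,4,1; δ0: rk 3, SNF 1^3; δ1: rk 1, SNF 1^1
degree 0: 6−3−0 = 3 → Ȟ^0 ≅ Z^3
degree 1: 4−1−3 = 0 → Ȟ^1 ≅ 0
degree 2: 1−0−1 = 0 → Ȟ^2 ≅ 0

Ȟ^0 = Z^3; Ȟ^1 = 0; Ȟ^2 = 0


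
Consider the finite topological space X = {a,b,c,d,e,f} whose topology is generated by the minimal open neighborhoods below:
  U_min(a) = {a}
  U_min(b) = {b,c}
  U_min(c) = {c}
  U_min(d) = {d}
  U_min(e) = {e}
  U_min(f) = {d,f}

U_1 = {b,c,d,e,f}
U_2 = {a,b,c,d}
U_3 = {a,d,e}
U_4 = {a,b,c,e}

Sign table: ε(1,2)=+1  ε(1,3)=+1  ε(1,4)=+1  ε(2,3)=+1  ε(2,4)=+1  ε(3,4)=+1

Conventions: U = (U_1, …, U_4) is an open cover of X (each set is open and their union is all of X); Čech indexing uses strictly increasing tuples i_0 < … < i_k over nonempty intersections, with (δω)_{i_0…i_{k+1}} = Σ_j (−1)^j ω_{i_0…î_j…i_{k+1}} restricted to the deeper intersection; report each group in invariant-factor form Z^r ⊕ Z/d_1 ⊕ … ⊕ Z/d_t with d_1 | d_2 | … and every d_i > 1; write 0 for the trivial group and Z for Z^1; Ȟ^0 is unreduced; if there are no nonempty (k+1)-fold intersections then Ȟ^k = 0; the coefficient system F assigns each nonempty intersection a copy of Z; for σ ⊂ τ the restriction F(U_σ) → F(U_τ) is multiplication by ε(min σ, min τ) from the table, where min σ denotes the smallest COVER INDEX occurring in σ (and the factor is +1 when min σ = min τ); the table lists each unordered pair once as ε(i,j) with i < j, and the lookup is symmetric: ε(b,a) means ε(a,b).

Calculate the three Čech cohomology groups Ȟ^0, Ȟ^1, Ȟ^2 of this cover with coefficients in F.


Ȟ^0(U;F) ≅ Z,  Ȟ^1(U;F) ≅ 0,  Ȟ^2(U;F) ≅ Z

nonempty overlaps:
  U12={b,c,d} U13={d,e} U14={b,c,e} U23={a,d} U24={a,b,c} U34={a,e}
  U123={d} U124={b,c} U134={e} U234={a}
C dims 4,6,4; δ0: rk 3, SNF 1^3; δ1: rk 3, SNF 1^3
degree 0: 4−3−0 = 1 → Ȟ^0 ≅ Z
degree 1: 6−3−3 = 0 → Ȟ^1 ≅ 0
degree 2: 4−0−3 = 1 → Ȟ^2 ≅ Z


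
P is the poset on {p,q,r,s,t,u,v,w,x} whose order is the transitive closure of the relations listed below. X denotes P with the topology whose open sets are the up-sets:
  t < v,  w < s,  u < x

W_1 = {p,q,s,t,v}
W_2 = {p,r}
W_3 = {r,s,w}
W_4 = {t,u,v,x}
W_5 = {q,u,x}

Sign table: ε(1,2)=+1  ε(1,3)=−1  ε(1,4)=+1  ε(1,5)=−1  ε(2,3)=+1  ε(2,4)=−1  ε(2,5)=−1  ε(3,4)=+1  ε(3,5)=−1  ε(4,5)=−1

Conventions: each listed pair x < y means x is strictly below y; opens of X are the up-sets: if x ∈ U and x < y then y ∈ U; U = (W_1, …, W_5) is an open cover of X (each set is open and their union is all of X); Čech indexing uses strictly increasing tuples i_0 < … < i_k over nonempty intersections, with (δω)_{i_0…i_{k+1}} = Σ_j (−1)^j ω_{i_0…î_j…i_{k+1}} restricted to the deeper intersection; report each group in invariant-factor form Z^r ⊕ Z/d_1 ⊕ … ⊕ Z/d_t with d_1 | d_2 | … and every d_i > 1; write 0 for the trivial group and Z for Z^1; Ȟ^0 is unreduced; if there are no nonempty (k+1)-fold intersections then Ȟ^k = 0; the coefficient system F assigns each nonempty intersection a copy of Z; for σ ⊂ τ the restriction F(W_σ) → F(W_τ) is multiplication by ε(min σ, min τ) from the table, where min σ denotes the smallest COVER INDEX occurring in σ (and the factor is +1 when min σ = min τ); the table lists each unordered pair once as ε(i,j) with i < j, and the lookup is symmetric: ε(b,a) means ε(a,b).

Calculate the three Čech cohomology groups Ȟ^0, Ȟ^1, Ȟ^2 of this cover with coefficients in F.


Ȟ^0 ≅ 0, Ȟ^1 ≅ Z ⊕ Z/2 and Ȟ^2 ≅ 0

nerve of the cover:
  W12={p} W13={s} W14={t,v} W15={q} W23={r} W45={u,x}
C dims 5,6; δ0: rk 5, SNF 1^4·2
Ȟ^0 = (5 − 5) − 0 = 0, so Ȟ^0 ≅ 0
Ȟ^1 = (6 − 0) − 5 = 1 plus torsion [2], so Ȟ^1 ≅ Z ⊕ Z/2
Ȟ^2 = (0 − 0) − 0 = 0, so Ȟ^2 ≅ 0


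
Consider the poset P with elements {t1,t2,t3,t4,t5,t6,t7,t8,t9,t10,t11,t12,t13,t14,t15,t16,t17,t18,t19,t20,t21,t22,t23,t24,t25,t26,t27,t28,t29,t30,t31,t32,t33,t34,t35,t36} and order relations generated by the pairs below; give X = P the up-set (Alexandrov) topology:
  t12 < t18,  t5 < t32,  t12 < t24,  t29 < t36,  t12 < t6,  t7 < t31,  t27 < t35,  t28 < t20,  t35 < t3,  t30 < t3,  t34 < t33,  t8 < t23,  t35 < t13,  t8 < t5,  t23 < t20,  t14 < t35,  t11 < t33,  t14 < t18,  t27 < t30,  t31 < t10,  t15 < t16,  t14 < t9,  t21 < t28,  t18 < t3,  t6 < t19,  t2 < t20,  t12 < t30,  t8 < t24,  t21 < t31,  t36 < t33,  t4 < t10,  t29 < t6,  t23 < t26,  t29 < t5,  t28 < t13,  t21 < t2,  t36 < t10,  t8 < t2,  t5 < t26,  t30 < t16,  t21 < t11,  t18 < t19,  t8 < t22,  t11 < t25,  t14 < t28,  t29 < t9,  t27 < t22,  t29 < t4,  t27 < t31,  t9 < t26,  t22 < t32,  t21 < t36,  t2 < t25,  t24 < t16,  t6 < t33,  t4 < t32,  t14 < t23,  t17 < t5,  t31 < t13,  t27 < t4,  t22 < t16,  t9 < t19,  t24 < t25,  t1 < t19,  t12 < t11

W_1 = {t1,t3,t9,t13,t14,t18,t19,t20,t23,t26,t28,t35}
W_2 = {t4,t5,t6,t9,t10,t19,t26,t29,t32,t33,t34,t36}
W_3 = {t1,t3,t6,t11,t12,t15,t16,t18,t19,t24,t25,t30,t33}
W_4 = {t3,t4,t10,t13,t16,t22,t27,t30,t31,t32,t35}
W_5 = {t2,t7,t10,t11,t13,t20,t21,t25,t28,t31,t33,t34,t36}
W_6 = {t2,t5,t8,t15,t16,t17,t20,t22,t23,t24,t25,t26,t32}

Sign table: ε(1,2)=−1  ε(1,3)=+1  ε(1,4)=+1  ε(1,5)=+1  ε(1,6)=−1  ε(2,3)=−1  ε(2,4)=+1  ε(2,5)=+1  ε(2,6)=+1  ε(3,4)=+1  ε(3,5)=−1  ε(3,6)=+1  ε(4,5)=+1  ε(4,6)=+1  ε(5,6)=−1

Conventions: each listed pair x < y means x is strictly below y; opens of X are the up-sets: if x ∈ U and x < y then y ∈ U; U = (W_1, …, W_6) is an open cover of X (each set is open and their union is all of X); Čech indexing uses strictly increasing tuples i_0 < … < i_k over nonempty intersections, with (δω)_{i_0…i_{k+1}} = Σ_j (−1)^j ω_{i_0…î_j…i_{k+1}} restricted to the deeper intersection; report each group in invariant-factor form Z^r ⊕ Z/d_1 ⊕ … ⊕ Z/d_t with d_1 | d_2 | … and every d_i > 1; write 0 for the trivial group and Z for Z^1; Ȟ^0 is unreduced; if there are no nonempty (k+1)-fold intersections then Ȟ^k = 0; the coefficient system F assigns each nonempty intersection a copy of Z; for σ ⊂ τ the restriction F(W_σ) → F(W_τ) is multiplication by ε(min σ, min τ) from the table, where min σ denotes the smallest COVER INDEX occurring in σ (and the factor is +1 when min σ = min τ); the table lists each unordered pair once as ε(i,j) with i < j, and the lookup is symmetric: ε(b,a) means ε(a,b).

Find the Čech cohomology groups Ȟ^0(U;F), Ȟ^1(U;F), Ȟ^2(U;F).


nerve of the cover:
  W12={t9,t19,t26} W13={t1,t3,t18,t19} W14={t3,t13,t35} W15={t13,t20,t28} W16={t20,t23,t26} W23={t6,t19,t33} W24={t4,t10,t32} W25={t10,t33,t34,t36} W26={t5,t26,t32} W34={t3,t16,t30} W35={t11,t25,t33} W36={t15,t16,t24,t25} W45={t10,t13,t31} W46={t16,t22,t32} W56={t2,t20,t25}
  W123={t19} W126={t26} W134={t3} W145={t13} W156={t20} W235={t33} W245={t10} W246={t32} W346={t16} W356={t25}
C dims 6,15,10; δ0: rk 6, SNF 1^5·2; δ1: rk 9, SNF 1^9
Ȟ^0 = (6 − 6) − 0 = 0, so Ȟ^0 ≅ 0
Ȟ^1 = (15 − 9) − 6 = 0 plus torsion [2], so Ȟ^1 ≅ Z/2
Ȟ^2 = (10 − 0) − 9 = 1, so Ȟ^2 ≅ Z

Ȟ^0 = 0, Ȟ^1 = Z/2, Ȟ^2 = Z


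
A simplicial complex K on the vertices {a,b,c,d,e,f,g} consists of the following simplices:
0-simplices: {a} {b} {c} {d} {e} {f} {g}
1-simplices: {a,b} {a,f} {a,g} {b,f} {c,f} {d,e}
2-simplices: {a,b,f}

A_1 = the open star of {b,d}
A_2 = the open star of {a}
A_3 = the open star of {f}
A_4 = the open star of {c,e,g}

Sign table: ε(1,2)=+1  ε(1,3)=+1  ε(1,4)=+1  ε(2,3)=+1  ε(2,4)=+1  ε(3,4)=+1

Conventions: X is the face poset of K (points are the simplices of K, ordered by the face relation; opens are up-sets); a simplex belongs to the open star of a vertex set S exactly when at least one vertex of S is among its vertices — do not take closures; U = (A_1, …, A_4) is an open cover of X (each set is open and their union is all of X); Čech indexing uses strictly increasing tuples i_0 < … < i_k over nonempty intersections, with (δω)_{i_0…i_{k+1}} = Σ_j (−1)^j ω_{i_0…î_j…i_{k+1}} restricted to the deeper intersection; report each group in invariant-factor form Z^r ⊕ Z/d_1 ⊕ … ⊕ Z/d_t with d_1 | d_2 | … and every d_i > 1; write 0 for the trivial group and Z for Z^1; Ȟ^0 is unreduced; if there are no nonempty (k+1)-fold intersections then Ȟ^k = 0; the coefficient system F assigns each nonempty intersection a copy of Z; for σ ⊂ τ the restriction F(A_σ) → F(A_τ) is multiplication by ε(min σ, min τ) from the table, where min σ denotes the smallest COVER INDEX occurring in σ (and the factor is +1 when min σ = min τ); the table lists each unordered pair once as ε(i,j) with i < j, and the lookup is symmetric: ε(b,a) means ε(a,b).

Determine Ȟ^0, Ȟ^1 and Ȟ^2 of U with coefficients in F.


nonempty intersections:
  A1={{b},{d},{a,b},{b,f},{d,e},{a,b,f}} A2={{a},{a,b},{a,f},{a,g},{a,b,f}} A3={{f},{a,f},{b,f},{c,f},{a,b,f}} A4={{c},{e},{g},{a,g},{c,f},{d,e}}
  A12={{a,b},{a,b,f}} A13={{b,f},{a,b,f}} A14={{d,e}} A23={{a,f},{a,b,f}} A24={{a,g}} A34={{c,f}}
  A123={{a,b,f}}
C dims 4,6,1; δ0: rk 3, SNF 1^3; δ1: rk 1, SNF 1^1
Ȟ^0: (4−3)−0=1 ⇒ Z
Ȟ^1: (6−1)−3=2 ⇒ Z^2
Ȟ^2: (1−0)−1=0 ⇒ 0

Ȟ^0 = Z, Ȟ^1 = Z^2 and Ȟ^2 = 0


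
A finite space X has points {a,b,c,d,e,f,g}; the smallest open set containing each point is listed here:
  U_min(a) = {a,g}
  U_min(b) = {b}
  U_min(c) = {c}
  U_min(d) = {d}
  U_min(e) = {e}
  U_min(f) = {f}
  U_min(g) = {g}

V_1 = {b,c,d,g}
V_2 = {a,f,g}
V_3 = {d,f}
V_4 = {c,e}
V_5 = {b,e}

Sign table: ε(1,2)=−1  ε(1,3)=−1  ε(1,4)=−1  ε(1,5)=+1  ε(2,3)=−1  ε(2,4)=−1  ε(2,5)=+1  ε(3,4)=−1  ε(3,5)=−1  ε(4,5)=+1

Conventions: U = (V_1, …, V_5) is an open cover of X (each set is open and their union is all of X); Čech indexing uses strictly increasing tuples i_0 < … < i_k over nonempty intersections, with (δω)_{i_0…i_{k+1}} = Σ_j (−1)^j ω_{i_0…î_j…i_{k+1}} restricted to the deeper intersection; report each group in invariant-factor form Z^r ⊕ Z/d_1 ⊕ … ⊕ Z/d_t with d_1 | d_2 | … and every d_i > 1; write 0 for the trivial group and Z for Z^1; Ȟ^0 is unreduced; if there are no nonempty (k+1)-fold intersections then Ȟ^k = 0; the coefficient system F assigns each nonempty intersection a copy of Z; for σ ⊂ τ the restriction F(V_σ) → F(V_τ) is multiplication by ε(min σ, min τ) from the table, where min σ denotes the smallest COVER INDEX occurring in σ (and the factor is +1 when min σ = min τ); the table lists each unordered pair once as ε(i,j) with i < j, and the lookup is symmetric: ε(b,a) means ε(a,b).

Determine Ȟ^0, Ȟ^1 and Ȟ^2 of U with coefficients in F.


Ȟ^0(U;F) ≅ 0, Ȟ^1(U;F) ≅ Z ⊕ Z/2 and Ȟ^2(U;F) ≅ 0

nonempty overlaps:
  V12={g} V13={d} V14={c} V15={b} V23={f} V45={e}
C dims 5,6; δ0: rk 5, SNF 1^4·2
degree 0: 5−5−0 = 0 → Ȟ^0 ≅ 0
degree 1: 6−0−5 = 1 plus torsion [2] → Ȟ^1 ≅ Z ⊕ Z/2
degree 2: 0−0−0 = 0 → Ȟ^2 ≅ 0


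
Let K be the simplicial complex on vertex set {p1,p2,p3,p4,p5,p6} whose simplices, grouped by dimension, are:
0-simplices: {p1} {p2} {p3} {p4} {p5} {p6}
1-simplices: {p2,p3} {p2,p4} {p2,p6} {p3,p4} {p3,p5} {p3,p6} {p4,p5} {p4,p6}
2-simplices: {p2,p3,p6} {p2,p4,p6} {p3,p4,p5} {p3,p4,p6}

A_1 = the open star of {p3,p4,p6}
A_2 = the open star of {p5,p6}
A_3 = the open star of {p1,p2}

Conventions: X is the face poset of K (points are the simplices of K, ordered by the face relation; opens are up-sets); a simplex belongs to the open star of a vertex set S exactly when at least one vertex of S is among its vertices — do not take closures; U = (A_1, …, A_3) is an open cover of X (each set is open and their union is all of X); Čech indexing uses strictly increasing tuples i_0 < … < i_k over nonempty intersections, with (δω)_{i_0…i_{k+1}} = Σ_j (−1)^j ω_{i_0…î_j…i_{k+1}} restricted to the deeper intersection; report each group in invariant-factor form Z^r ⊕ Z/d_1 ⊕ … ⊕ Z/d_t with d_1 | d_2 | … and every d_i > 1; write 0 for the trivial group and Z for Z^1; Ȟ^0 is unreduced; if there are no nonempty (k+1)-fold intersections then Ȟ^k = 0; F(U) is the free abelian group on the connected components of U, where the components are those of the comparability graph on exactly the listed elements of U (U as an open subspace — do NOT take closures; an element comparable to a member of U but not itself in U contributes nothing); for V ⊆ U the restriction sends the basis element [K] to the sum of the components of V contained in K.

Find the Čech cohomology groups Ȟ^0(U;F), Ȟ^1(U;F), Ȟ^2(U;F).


nonempty intersections:
  A1={{p3},{p4},{p6},{p2,p3},{p2,p4},{p2,p6},{p3,p4},{p3,p5},{p3,p6},{p4,p5},{p4,p6},{p2,p3,p6},{p2,p4,p6},{p3,p4,p5},{p3,p4,p6}} A2={{p5},{p6},{p2,p6},{p3,p5},{p3,p6},{p4,p5},{p4,p6},{p2,p3,p6},{p2,p4,p6},{p3,p4,p5},{p3,p4,p6}} A3={{p1},{p2},{p2,p3},{p2,p4},{p2,p6},{p2,p3,p6},{p2,p4,p6}}
  A12={{p6},{p2,p6},{p3,p5},{p3,p6},{p4,p5},{p4,p6},{p2,p3,p6},{p2,p4,p6},{p3,p4,p5},{p3,p4,p6}} A13={{p2,p3},{p2,p4},{p2,p6},{p2,p3,p6},{p2,p4,p6}} A23={{p2,p6},{p2,p3,p6},{p2,p4,p6}}
  A123={{p2,p6},{p2,p3,p6},{p2,p4,p6}}
components per intersection:
  A1: {{p3},{p4},{p6},{p2,p3},{p2,p4},{p2,p6},{p3,p4},{p3,p5},{p3,p6},{p4,p5},{p4,p6},{p2,p3,p6},{p2,p4,p6},{p3,p4,p5},{p3,p4,p6}}
  A2: {{p5},{p3,p5},{p4,p5},{p3,p4,p5}} {{p6},{p2,p6},{p3,p6},{p4,p6},{p2,p3,p6},{p2,p4,p6},{p3,p4,p6}}
  A3: {{p1}} {{p2},{p2,p3},{p2,p4},{p2,p6},{p2,p3,p6},{p2,p4,p6}}
  A12: {{p6},{p2,p6},{p3,p6},{p4,p6},{p2,p3,p6},{p2,p4,p6},{p3,p4,p6}} {{p3,p5},{p4,p5},{p3,p4,p5}}
  A13: {{p2,p3},{p2,p4},{p2,p6},{p2,p3,p6},{p2,p4,p6}}
  A23: {{p2,p6},{p2,p3,p6},{p2,p4,p6}}
  A123: {{p2,p6},{p2,p3,p6},{p2,p4,p6}}
C dims 5,4,1; δ0: rk 3, SNF 1^3; δ1: rk 1, SNF 1^1
Ȟ^0: (5−3)−0=2 ⇒ Z^2
Ȟ^1: (4−1)−3=0 ⇒ 0
Ȟ^2: (1−0)−1=0 ⇒ 0

Ȟ^0(U;F) ≅ Z^2, Ȟ^1(U;F) ≅ 0, Ȟ^2(U;F) ≅ 0


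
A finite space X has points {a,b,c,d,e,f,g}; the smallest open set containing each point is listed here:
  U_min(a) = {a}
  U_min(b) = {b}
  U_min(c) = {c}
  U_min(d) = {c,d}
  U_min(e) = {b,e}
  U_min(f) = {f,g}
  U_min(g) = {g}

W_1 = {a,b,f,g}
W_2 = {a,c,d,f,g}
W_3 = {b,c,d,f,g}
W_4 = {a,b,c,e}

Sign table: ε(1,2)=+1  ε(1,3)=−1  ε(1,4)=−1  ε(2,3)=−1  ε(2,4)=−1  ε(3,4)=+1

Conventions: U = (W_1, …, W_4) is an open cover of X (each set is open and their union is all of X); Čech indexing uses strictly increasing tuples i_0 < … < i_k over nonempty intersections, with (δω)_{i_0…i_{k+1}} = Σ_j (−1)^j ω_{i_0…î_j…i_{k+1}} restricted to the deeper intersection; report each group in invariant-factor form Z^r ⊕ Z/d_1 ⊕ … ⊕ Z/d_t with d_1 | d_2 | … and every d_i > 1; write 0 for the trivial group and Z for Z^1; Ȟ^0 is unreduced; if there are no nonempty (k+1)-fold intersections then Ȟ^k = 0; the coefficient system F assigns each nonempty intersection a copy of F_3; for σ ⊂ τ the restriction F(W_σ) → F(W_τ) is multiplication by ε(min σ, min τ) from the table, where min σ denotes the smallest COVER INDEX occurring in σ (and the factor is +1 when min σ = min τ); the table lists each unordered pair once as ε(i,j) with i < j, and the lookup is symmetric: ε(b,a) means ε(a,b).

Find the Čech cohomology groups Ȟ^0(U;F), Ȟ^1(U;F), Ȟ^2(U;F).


Ȟ^0(U;F) ≅ Z/3,  Ȟ^1(U;F) ≅ 0,  Ȟ^2(U;F) ≅ Z/3

nonempty overlaps:
  W12={a,f,g} W13={b,f,g} W14={a,b} W23={c,d,f,g} W24={a,c} W34={b,c}
  W123={f,g} W124={a} W134={b} W234={c}
C dims 4,6,4; δ0: rk_F3 3; δ1: rk_F3 3
degree 0: 4−3−0 = 1 → Ȟ^0 ≅ Z/3
degree 1: 6−3−3 = 0 → Ȟ^1 ≅ 0
degree 2: 4−0−3 = 1 → Ȟ^2 ≅ Z/3


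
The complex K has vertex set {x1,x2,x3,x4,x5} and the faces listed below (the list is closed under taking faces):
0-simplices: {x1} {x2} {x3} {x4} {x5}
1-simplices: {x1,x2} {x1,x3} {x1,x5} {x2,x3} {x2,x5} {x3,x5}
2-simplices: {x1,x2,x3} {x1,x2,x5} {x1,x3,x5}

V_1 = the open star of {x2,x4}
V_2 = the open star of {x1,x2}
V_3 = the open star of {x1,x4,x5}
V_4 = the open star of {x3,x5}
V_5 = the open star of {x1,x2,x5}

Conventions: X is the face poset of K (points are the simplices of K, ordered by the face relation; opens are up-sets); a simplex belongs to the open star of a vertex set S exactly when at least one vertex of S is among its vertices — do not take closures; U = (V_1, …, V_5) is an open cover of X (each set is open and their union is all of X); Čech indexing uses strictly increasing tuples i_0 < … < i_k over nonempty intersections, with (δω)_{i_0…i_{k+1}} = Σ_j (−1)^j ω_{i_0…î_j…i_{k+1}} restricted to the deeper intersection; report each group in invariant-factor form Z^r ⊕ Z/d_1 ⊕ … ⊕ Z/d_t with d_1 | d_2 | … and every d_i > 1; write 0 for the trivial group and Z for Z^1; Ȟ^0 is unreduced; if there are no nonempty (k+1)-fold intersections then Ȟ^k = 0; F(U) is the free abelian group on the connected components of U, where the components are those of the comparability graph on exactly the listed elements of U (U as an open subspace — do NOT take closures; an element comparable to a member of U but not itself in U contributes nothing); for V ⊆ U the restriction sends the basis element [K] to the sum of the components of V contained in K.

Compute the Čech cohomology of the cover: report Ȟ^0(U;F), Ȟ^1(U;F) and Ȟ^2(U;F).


nerve of the cover:
  V1={{x2},{x4},{x1,x2},{x2,x3},{x2,x5},{x1,x2,x3},{x1,x2,x5}} V2={{x1},{x2},{x1,x2},{x1,x3},{x1,x5},{x2,x3},{x2,x5},{x1,x2,x3},{x1,x2,x5},{x1,x3,x5}} V3={{x1},{x4},{x5},{x1,x2},{x1,x3},{x1,x5},{x2,x5},{x3,x5},{x1,x2,x3},{x1,x2,x5},{x1,x3,x5}} V4={{x3},{x5},{x1,x3},{x1,x5},{x2,x3},{x2,x5},{x3,x5},{x1,x2,x3},{x1,x2,x5},{x1,x3,x5}} V5={{x1},{x2},{x5},{x1,x2},{x1,x3},{x1,x5},{x2,x3},{x2,x5},{x3,x5},{x1,x2,x3},{x1,x2,x5},{x1,x3,x5}}
  V12={{x2},{x1,x2},{x2,x3},{x2,x5},{x1,x2,x3},{x1,x2,x5}} V13={{x4},{x1,x2},{x2,x5},{x1,x2,x3},{x1,x2,x5}} V14={{x2,x3},{x2,x5},{x1,x2,x3},{x1,x2,x5}} V15={{x2},{x1,x2},{x2,x3},{x2,x5},{x1,x2,x3},{x1,x2,x5}} V23={{x1},{x1,x2},{x1,x3},{x1,x5},{x2,x5},{x1,x2,x3},{x1,x2,x5},{x1,x3,x5}} V24={{x1,x3},{x1,x5},{x2,x3},{x2,x5},{x1,x2,x3},{x1,x2,x5},{x1,x3,x5}} V25={{x1},{x2},{x1,x2},{x1,x3},{x1,x5},{x2,x3},{x2,x5},{x1,x2,x3},{x1,x2,x5},{x1,x3,x5}} V34={{x5},{x1,x3},{x1,x5},{x2,x5},{x3,x5},{x1,x2,x3},{x1,x2,x5},{x1,x3,x5}} V35={{x1},{x5},{x1,x2},{x1,x3},{x1,x5},{x2,x5},{x3,x5},{x1,x2,x3},{x1,x2,x5},{x1,x3,x5}} V45={{x5},{x1,x3},{x1,x5},{x2,x3},{x2,x5},{x3,x5},{x1,x2,x3},{x1,x2,x5},{x1,x3,x5}}
  V123={{x1,x2},{x2,x5},{x1,x2,x3},{x1,x2,x5}} V124={{x2,x3},{x2,x5},{x1,x2,x3},{x1,x2,x5}} V125={{x2},{x1,x2},{x2,x3},{x2,x5},{x1,x2,x3},{x1,x2,x5}} V134={{x2,x5},{x1,x2,x3},{x1,x2,x5}} V135={{x1,x2},{x2,x5},{x1,x2,x3},{x1,x2,x5}} V145={{x2,x3},{x2,x5},{x1,x2,x3},{x1,x2,x5}} V234={{x1,x3},{x1,x5},{x2,x5},{x1,x2,x3},{x1,x2,x5},{x1,x3,x5}} V235={{x1},{x1,x2},{x1,x3},{x1,x5},{x2,x5},{x1,x2,x3},{x1,x2,x5},{x1,x3,x5}} V245={{x1,x3},{x1,x5},{x2,x3},{x2,x5},{x1,x2,x3},{x1,x2,x5},{x1,x3,x5}} V345={{x5},{x1,x3},{x1,x5},{x2,x5},{x3,x5},{x1,x2,x3},{x1,x2,x5},{x1,x3,x5}}
  V1234={{x2,x5},{x1,x2,x3},{x1,x2,x5}} V1235={{x1,x2},{x2,x5},{x1,x2,x3},{x1,x2,x5}} V1245={{x2,x3},{x2,x5},{x1,x2,x3},{x1,x2,x5}} V1345={{x2,x5},{x1,x2,x3},{x1,x2,x5}} V2345={{x1,x3},{x1,x5},{x2,x5},{x1,x2,x3},{x1,x2,x5},{x1,x3,x5}}
  V12345={{x2,x5},{x1,x2,x3},{x1,x2,x5}}
components per intersection:
  V1: {{x2},{x1,x2},{x2,x3},{x2,x5},{x1,x2,x3},{x1,x2,x5}} {{x4}}
  V2: {{x1},{x2},{x1,x2},{x1,x3},{x1,x5},{x2,x3},{x2,x5},{x1,x2,x3},{x1,x2,x5},{x1,x3,x5}}
  V3: {{x1},{x5},{x1,x2},{x1,x3},{x1,x5},{x2,x5},{x3,x5},{x1,x2,x3},{x1,x2,x5},{x1,x3,x5}} {{x4}}
  V4: {{x3},{x5},{x1,x3},{x1,x5},{x2,x3},{x2,x5},{x3,x5},{x1,x2,x3},{x1,x2,x5},{x1,x3,x5}}
  V5: {{x1},{x2},{x5},{x1,x2},{x1,x3},{x1,x5},{x2,x3},{x2,x5},{x3,x5},{x1,x2,x3},{x1,x2,x5},{x1,x3,x5}}
  V12: {{x2},{x1,x2},{x2,x3},{x2,x5},{x1,x2,x3},{x1,x2,x5}}
  V13: {{x4}} {{x1,x2},{x2,x5},{x1,x2,x3},{x1,x2,x5}}
  V14: {{x2,x3},{x1,x2,x3}} {{x2,x5},{x1,x2,x5}}
  V15: {{x2},{x1,x2},{x2,x3},{x2,x5},{x1,x2,x3},{x1,x2,x5}}
  V23: {{x1},{x1,x2},{x1,x3},{x1,x5},{x2,x5},{x1,x2,x3},{x1,x2,x5},{x1,x3,x5}}
  V24: {{x1,x3},{x1,x5},{x2,x3},{x2,x5},{x1,x2,x3},{x1,x2,x5},{x1,x3,x5}}
  V25: {{x1},{x2},{x1,x2},{x1,x3},{x1,x5},{x2,x3},{x2,x5},{x1,x2,x3},{x1,x2,x5},{x1,x3,x5}}
  V34: {{x5},{x1,x3},{x1,x5},{x2,x5},{x3,x5},{x1,x2,x3},{x1,x2,x5},{x1,x3,x5}}
  V35: {{x1},{x5},{x1,x2},{x1,x3},{x1,x5},{x2,x5},{x3,x5},{x1,x2,x3},{x1,x2,x5},{x1,x3,x5}}
  V45: {{x5},{x1,x3},{x1,x5},{x2,x3},{x2,x5},{x3,x5},{x1,x2,x3},{x1,x2,x5},{x1,x3,x5}}
  V123: {{x1,x2},{x2,x5},{x1,x2,x3},{x1,x2,x5}}
  V124: {{x2,x3},{x1,x2,x3}} {{x2,x5},{x1,x2,x5}}
  V125: {{x2},{x1,x2},{x2,x3},{x2,x5},{x1,x2,x3},{x1,x2,x5}}
  V134: {{x2,x5},{x1,x2,x5}} {{x1,x2,x3}}
  V135: {{x1,x2},{x2,x5},{x1,x2,x3},{x1,x2,x5}}
  V145: {{x2,x3},{x1,x2,x3}} {{x2,x5},{x1,x2,x5}}
  V234: {{x1,x3},{x1,x5},{x2,x5},{x1,x2,x3},{x1,x2,x5},{x1,x3,x5}}
  V235: {{x1},{x1,x2},{x1,x3},{x1,x5},{x2,x5},{x1,x2,x3},{x1,x2,x5},{x1,x3,x5}}
  V245: {{x1,x3},{x1,x5},{x2,x3},{x2,x5},{x1,x2,x3},{x1,x2,x5},{x1,x3,x5}}
  V345: {{x5},{x1,x3},{x1,x5},{x2,x5},{x3,x5},{x1,x2,x3},{x1,x2,x5},{x1,x3,x5}}
  V1234: {{x2,x5},{x1,x2,x5}} {{x1,x2,x3}}
  V1235: {{x1,x2},{x2,x5},{x1,x2,x3},{x1,x2,x5}}
  V1245: {{x2,x3},{x1,x2,x3}} {{x2,x5},{x1,x2,x5}}
  V1345: {{x2,x5},{x1,x2,x5}} {{x1,x2,x3}}
  V2345: {{x1,x3},{x1,x5},{x2,x5},{x1,x2,x3},{x1,x2,x5},{x1,x3,x5}}
  V12345: {{x2,x5},{x1,x2,x5}} {{x1,x2,x3}}
C dims 7,12,13,8; δ0: rk 5, SNF 1^5; δ1: rk 7, SNF 1^7; δ2: rk 6, SNF 1^6
Ȟ^0 = (7 − 5) − 0 = 2, so Ȟ^0 ≅ Z^2
Ȟ^1 = (12 − 7) − 5 = 0, so Ȟ^1 ≅ 0
Ȟ^2 = (13 − 6) − 7 = 0, so Ȟ^2 ≅ 0

Ȟ^0(U;F) ≅ Z^2, Ȟ^1(U;F) ≅ 0, Ȟ^2(U;F) ≅ 0
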